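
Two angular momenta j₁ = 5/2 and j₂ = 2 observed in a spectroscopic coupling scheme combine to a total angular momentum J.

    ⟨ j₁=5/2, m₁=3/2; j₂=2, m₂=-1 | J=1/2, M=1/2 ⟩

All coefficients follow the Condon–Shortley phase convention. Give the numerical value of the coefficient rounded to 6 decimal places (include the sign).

-0.516398  (= −√(4/15))

triangle: 4!·1!·0!/6! = 24/720
(j±m)!: 4!·1!·1!·3!·1!·0! = 144
prefactor² = (2J+1)·Δ·N² = 48/5
  k=1: −1/(1!·3!·0!·0!·1!·0!) = -1/6
Σ = -1/6  ⇒  CG² = 48/5·(-1/6)² = 4/15
CG = −√(4/15) = -0.516398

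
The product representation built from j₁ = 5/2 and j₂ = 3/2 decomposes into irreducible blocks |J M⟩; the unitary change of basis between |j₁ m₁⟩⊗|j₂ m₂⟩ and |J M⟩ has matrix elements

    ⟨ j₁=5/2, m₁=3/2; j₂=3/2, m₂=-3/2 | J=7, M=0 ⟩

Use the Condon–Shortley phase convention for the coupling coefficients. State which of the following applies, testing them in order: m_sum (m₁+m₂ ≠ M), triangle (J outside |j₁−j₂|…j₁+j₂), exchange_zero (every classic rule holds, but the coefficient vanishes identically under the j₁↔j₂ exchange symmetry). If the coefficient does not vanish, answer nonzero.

triangle

m-sum: m₁+m₂ = 3/2+(-3/2) = 0, M = 0  ✓
triangle: need |j₁−j₂| ≤ J ≤ j₁+j₂, i.e. J ∈ [1, 4]; J = 7 is outside ✗ ⇒ coefficient is 0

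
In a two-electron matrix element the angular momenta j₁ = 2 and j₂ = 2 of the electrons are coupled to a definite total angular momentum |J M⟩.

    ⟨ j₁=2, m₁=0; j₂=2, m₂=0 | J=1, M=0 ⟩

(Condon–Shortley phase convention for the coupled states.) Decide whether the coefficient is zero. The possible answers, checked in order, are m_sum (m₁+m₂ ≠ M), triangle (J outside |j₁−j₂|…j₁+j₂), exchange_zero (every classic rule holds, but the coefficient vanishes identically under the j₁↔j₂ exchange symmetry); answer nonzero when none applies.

exchange_zero

m-sum: m₁+m₂ = 0+0 = 0, M = 0  ✓
triangle: |j₁−j₂| = 0 ≤ J = 1 ≤ j₁+j₂ = 4  ✓
exchange: j₁=j₂ and m₁=m₂, and (−1)^(j₁+j₂−J) = (−1)^3 = −1 forces ⟨j₁m₁;j₂m₂|JM⟩ = −⟨j₂m₂;j₁m₁|JM⟩ = −⟨j₁m₁;j₂m₂|JM⟩ ⇒ the coefficient vanishes identically
Racah sum check: Σ_k collapses to 0 ⇒ CG = 0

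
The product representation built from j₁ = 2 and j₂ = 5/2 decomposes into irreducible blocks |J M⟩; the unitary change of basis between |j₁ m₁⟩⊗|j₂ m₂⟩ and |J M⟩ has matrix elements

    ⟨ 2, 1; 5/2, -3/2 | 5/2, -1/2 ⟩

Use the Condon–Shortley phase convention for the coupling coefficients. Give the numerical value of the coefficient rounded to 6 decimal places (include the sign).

+0.414039

triangle: 2!·2!·3!/8! = 24/40320
(j±m)!: 3!·1!·1!·4!·2!·3! = 1728
prefactor² = (2J+1)·Δ·N² = 216/35
  k=0: +1/(0!·2!·1!·1!·1!·2!) = 1/4
  k=1: −1/(1!·1!·0!·0!·2!·3!) = -1/12
Σ = 1/6  ⇒  CG² = 216/35·(1/6)² = 6/35
CG = +√(6/35) = +0.414039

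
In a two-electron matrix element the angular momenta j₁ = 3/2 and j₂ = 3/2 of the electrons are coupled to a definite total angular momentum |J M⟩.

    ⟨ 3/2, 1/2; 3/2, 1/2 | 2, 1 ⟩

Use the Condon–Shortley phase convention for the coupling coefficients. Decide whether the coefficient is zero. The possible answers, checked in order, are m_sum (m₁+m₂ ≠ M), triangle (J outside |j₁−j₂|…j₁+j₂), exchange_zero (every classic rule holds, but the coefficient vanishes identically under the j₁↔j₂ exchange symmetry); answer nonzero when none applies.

m-sum: m₁+m₂ = 1/2+1/2 = 1, M = 1  ✓
triangle: |j₁−j₂| = 0 ≤ J = 2 ≤ j₁+j₂ = 3  ✓
exchange: j₁=j₂ and m₁=m₂, and (−1)^(j₁+j₂−J) = (−1)^1 = −1 forces ⟨j₁m₁;j₂m₂|JM⟩ = −⟨j₂m₂;j₁m₁|JM⟩ = −⟨j₁m₁;j₂m₂|JM⟩ ⇒ the coefficient vanishes identically
Racah sum check: Σ_k collapses to 0 ⇒ CG = 0

exchange_zero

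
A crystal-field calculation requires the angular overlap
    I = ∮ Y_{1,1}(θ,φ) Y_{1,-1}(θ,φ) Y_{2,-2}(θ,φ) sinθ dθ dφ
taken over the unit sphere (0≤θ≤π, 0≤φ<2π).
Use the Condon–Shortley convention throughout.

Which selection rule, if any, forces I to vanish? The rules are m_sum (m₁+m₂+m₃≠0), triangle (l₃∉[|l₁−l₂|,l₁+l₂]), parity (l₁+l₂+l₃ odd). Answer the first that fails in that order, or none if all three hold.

m_sum

azimuthal sum: 1 − 1 − 2 = -2  ✗
0 ≤ 2 ≤ 2 (triangle on l)
L = 1 + 1 + 2 = 4 (even)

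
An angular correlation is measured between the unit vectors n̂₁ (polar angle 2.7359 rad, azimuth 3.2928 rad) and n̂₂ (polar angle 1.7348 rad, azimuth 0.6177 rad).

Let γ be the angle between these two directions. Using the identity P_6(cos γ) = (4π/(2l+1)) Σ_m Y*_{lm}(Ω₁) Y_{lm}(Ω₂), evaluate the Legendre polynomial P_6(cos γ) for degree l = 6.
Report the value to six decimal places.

-0.085136

Summing Y*_{l m}(θ₁,φ₁)·Y_{l m}(θ₂,φ₂) over m ∈ [−6, 6]; prefactor 4π/(2·6+1) = 0.966644:
  term(m=-6) = -0.00077 - 0.00027j   from Y*(Ω₁)=0.00112 + 0.00144j, Y(Ω₂)=-0.37633 + 0.23837j
  term(m=-5) = 0.00259 + 0.00272j   from Y*(Ω₁)=0.01071 + 0.01010j, Y(Ω₂)=0.25502 + 0.01355j
  term(m=-4) = 0.00498 + 0.01639j   from Y*(Ω₁)=0.05900 + 0.04078j, Y(Ω₂)=0.18714 + 0.14850j
  term(m=-3) = 0.01090 - 0.06300j   from Y*(Ω₁)=0.20790 + 0.10136j, Y(Ω₂)=-0.07701 - 0.26550j
  term(m=-2) = 0.04854 - 0.06549j   from Y*(Ω₁)=0.45154 + 0.14087j, Y(Ω₂)=0.05672 - 0.16273j
  term(m=-1) = -0.11943 + 0.06014j   from Y*(Ω₁)=0.47163 + 0.07186j, Y(Ω₂)=-0.22850 + 0.16233j
  term(m=+0) = 0.01829 + 0.00000j   from Y*(Ω₁)=-0.11884 + 0.00000j, Y(Ω₂)=-0.15387 + 0.00000j
  term(m=+1) = -0.11943 - 0.06014j   from Y*(Ω₁)=-0.47163 + 0.07186j, Y(Ω₂)=0.22850 + 0.16233j
  term(m=+2) = 0.04854 + 0.06549j   from Y*(Ω₁)=0.45154 - 0.14087j, Y(Ω₂)=0.05672 + 0.16273j
  term(m=+3) = 0.01090 + 0.06300j   from Y*(Ω₁)=-0.20790 + 0.10136j, Y(Ω₂)=0.07701 - 0.26550j
  term(m=+4) = 0.00498 - 0.01639j   from Y*(Ω₁)=0.05900 - 0.04078j, Y(Ω₂)=0.18714 - 0.14850j
  term(m=+5) = 0.00259 - 0.00272j   from Y*(Ω₁)=-0.01071 + 0.01010j, Y(Ω₂)=-0.25502 + 0.01355j
  term(m=+6) = -0.00077 + 0.00027j   from Y*(Ω₁)=0.00112 - 0.00144j, Y(Ω₂)=-0.37633 - 0.23837j
Σ over m = -0.08807 + 0.00000j; ×(4π/13) → -0.08514 + 0.00000j. Real part: -0.085136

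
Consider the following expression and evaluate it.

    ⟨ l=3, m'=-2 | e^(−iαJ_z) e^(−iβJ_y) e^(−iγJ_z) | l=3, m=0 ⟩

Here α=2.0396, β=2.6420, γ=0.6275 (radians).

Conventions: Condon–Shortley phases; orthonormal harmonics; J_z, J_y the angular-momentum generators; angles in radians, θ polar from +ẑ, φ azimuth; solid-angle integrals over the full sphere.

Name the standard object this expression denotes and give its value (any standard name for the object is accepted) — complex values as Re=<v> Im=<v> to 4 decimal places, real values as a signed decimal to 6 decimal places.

This is a Wigner D-matrix element — the rotation-matrix element ⟨l m'| R(α,β,γ) |l m⟩ in the angular-momentum basis.
D^3_{-2,0}(2.0396,2.6420,0.6275) = e^{-i·-2·2.0396}·d^3_{-2,0}(2.6420)·e^{-i·0·0.6275}. Compute d first:
With c≡cos(β/2)=0.247207 and s≡sin(β/2)=0.968963, N=[1·120·6·6]^{1/2}=65.726707
k: max(0,(0)−(-2))=2 … min(3+(0),3−(-2))=3
  k=2: (−1)^0·65.7267/(12)·0.2472^4·0.9690^2 = +0.019205
  k=3: (−1)^1·65.7267/(12)·0.2472^2·0.9690^4 = -0.295059
d^3_{-2,0}(2.6420) = +0.019205 -0.295059 = -0.275854
Phases: e^{-i·(-2)·2.0396}=-0.591719-0.806145i, e^{-i·(0)·0.6275}=+1.000000+0.000000i ⇒ D=+0.163228+0.222378i

Wigner D-matrix element, Re=0.1632 Im=0.2224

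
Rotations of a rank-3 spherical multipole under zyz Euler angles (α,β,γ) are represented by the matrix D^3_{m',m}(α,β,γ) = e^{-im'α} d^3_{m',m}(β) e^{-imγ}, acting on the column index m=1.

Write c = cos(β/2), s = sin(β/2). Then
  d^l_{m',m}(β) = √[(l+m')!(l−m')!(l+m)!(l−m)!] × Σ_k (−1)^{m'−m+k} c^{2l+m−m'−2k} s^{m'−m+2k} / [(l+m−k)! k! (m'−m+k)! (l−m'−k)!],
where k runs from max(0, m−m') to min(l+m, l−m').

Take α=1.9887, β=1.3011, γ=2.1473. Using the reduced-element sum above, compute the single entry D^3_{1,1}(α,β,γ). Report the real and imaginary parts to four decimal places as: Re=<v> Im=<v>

D^3_{1,1}(1.9887,1.3011,2.1473) = e^{-i·1·1.9887}·d^3_{1,1}(1.3011)·e^{-i·1·2.1473}. Compute d first:
With c≡cos(β/2)=0.795751 and s≡sin(β/2)=0.605624, N=[24·2·24·2]^{1/2}=48.000000
Admissible k: 0..2 (factorial args all ≥0)
  k=0: (−1)^0·48.0000/(48)·0.7958^6·0.6056^0 = +0.253900
  k=1: (−1)^1·48.0000/(6)·0.7958^4·0.6056^2 = -1.176535
  k=2: (−1)^2·48.0000/(8)·0.7958^2·0.6056^4 = +0.511115
d^3_{1,1}(1.3011) = +0.253900 -1.176535 +0.511115 = -0.411520
Attach z-rotation phases: D = e^{-i(1)(1.9887)}·(-0.411520)·e^{-i(1)(2.1473)} = +0.224279-0.345033i

Re=0.2243 Im=-0.3450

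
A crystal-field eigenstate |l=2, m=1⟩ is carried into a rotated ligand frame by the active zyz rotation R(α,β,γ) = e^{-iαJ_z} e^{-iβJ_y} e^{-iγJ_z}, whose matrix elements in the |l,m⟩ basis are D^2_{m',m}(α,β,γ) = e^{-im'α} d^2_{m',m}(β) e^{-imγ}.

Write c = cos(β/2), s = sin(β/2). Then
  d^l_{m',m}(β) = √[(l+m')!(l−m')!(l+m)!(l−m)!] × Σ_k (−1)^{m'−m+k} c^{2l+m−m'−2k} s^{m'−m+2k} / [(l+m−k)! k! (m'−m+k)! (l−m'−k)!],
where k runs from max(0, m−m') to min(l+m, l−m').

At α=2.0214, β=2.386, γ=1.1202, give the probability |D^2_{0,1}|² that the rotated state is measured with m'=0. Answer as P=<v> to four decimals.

P=0.3737

Split into d^2_{0,1}(β=2.3860) × two z-phases.
c=cos(2.386000/2)=0.368873, s=sin(2.386000/2)=0.929480; N=√[2·2·6·1]=4.898979
The bounds max(0,m−m')=1 and min(l+m,l−m')=2 give 2 terms
  k=1: (−1)^0·4.8990/(2)·0.3689^3·0.9295^1 = +0.114274
  k=2: (−1)^1·4.8990/(2)·0.3689^1·0.9295^3 = -0.725558
d^2_{0,1}(2.3860) = +0.114274 -0.725558 = -0.611285
|D^2_{0,1}|² = |d^2_{0,1}(β)|² = (-0.611285)² = 0.373669 (the z-rotation phases have unit modulus)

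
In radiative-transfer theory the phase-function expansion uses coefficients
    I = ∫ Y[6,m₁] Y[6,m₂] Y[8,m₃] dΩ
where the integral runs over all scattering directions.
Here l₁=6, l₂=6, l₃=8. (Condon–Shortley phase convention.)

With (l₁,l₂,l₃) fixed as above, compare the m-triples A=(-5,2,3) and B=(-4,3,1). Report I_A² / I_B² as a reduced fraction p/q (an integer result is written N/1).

Same 6,6,8: normalisation and zero-m 3j drop out of the ratio.
A: Δ: 4! 8! 8! / 21! → 1/1309458150; sum: t=3:−1/174182400 t=4:+1/69672960 = 1/116121600; 3j²(6 6 8; -5 2 3) = Δ·Π!·Σ² = 44/4199  (sign -1)
B: Δ: 4! 8! 8! / 21! → 1/1309458150; sum: t=2:+1/812851200 t=3:−1/43545600 t=4:+1/24883200 = 1/54190080; 3j²(6 6 8; -4 3 1) = Δ·Π!·Σ² = 2430/323323  (sign -1)
I_A²/I_B² = (44/4199)/(2430/323323) = 1694/1215

1694/1215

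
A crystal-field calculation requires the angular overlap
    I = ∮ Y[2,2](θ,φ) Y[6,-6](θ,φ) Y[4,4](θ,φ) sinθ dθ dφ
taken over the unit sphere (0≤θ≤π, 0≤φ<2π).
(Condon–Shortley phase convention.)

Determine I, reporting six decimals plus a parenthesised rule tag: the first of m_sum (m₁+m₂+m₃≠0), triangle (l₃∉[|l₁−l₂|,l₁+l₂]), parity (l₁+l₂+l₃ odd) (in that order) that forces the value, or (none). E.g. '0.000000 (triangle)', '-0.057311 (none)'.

Checks pass: Σm=0; 12 even; l₃=4∈[4,8].
(2·2+1)(2·6+1)(2·4+1) = 585
Δ: 4! 0! 8! / 13! → 1/6435
sum: t=2:+1/2304 = 1/2304
3j²(2 6 4; 0 0 0) = Δ·Π!·Σ² = 5/143  (sign +1)
sum: t=0:+1/967680 = 1/967680
3j²(2 6 4; 2 -6 4) = Δ·Π!·Σ² = 1/13  (sign +1)
combine: 4πI² = 585·5/143·1/13 = 225/143
take √, sign +1: I = 0.35384927
No selection rule forces the value: the integral is nonzero (none).

0.353849 (none)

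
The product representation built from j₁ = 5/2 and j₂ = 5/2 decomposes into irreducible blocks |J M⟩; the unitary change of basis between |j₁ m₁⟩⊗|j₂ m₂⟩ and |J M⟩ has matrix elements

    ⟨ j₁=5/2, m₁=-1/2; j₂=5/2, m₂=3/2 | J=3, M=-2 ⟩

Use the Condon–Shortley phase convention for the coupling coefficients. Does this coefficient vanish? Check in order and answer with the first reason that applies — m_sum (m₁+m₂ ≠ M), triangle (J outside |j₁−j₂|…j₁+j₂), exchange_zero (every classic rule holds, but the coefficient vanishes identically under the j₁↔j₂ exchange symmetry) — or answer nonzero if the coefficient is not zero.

m_sum

m-sum: m₁+m₂ = -1/2+3/2 = 1, M = -2  ✗ ⇒ coefficient is 0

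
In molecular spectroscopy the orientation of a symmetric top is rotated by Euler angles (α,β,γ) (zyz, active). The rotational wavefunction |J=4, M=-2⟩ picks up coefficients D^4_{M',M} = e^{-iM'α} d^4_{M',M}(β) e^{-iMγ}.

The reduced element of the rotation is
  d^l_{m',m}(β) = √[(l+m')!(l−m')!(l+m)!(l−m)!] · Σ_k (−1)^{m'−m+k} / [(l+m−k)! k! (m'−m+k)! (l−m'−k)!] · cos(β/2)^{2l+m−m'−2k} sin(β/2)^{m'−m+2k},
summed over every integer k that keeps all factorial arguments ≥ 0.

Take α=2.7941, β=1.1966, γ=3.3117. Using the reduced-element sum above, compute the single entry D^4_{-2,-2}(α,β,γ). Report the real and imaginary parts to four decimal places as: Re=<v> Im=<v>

D^4_{-2,-2}(2.7941,1.1966,3.3117) = e^{-i·-2·2.7941}·d^4_{-2,-2}(1.1966)·e^{-i·-2·3.3117}. Compute d first:
With c≡cos(β/2)=0.826294 and s≡sin(β/2)=0.563239, N=[2·720·2·720]^{1/2}=1440.000000
Admissible k: 0..2 (factorial args all ≥0)
  k=0: (−1)^0·1440.0000/(1440)·0.8263^8·0.5632^0 = +0.217309
  k=1: (−1)^1·1440.0000/(120)·0.8263^6·0.5632^2 = -1.211643
  k=2: (−1)^2·1440.0000/(96)·0.8263^4·0.5632^4 = +0.703720
d^4_{-2,-2}(1.1966) = +0.217309 -1.211643 +0.703720 = -0.290614
Phases: e^{-i·(-2)·2.7941}=+0.768063-0.640374i, e^{-i·(-2)·3.3117}=+0.942683+0.333689i ⇒ D=-0.272516+0.100952i

Re=-0.2725 Im=0.1010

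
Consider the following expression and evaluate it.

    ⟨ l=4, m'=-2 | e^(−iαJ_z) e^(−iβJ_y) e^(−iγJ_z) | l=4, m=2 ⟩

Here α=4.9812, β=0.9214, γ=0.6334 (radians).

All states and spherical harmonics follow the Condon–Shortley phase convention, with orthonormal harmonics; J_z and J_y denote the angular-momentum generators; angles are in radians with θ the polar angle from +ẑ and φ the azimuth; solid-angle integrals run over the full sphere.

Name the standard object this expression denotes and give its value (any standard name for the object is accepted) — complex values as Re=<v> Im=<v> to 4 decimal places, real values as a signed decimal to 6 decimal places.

Wigner D-matrix element, Re=-0.2270 Im=0.2028

This is a Wigner D-matrix element — the rotation-matrix element ⟨l m'| R(α,β,γ) |l m⟩ in the angular-momentum basis.
First d^4_{-2,2}(β=0.9214), then the phase factors e^{-i(-2)α} and e^{-i(2)γ}:
c=cos(0.921400/2)=0.895742, s=sin(0.921400/2)=0.444575; N=√[2·720·720·2]=1440.000000
The bounds max(0,m−m')=4 and min(l+m,l−m')=6 give 3 terms
  k=4: (−1)^0·1440.0000/(96)·0.8957^4·0.4446^4 = +0.377227
  k=5: (−1)^1·1440.0000/(120)·0.8957^2·0.4446^6 = -0.074339
  k=6: (−1)^2·1440.0000/(1440)·0.8957^0·0.4446^8 = +0.001526
d^4_{-2,2}(0.9214) = +0.377227 -0.074339 +0.001526 = +0.304414
Attach z-rotation phases: D = e^{-i(-2)(4.9812)}·(+0.304414)·e^{-i(2)(0.6334)} = -0.227008+0.202818i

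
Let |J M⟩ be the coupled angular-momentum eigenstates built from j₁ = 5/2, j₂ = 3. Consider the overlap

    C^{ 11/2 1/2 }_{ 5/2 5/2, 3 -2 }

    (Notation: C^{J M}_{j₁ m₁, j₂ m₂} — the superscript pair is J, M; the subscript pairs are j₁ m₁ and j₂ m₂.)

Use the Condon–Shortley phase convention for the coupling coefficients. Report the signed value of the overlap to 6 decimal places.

triangle: 0!×5!×6!/12! = 86400/479001600
(j±m)!: 5!×0!×1!×5!×6!×5! = 1244160000
prefactor² = (2J+1)×Δ×N² = 207360000/77
  k=0: +1/(0!×0!×0!×1!×5!×5!) = 1/14400
Σ = 1/14400  ⇒  CG² = 207360000/77×(1/14400)² = 1/77
CG = +√(1/77) = +0.113961

+√(1/77) ≈ +0.113961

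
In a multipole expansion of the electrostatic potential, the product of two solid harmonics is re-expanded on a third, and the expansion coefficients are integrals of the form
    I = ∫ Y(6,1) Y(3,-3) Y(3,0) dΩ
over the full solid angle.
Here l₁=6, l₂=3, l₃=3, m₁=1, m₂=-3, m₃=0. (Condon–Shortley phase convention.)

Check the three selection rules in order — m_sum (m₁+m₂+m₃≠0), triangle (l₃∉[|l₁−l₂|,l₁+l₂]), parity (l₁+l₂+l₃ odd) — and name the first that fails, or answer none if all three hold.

Σmᵢ = -2  ✗
l₃∈[|l₁−l₂|,l₁+l₂]=[3,9], have l₃=3
Σlᵢ = 12 ⇒ even

m_sum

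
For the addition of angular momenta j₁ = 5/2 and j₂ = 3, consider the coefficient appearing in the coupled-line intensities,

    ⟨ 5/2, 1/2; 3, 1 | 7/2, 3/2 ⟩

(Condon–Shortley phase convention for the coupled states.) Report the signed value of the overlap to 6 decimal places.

−√(5/21) = -0.487950

j₁+j₂−J=2  J+j₁−j₂=3  J−j₁+j₂=4  j₁+j₂+J+1=10
(j₁±m₁, j₂±m₂, J±M) = (3,2,4,2,5,2)
P² = 3072/35
sum k=0..2:
  [0] +1/96 = 1/96
  [1] −1/12 = -1/12
  [2] +1/48 = 1/48
S = -5/96
C² = P²·S² = 5/21 ; C = -0.487950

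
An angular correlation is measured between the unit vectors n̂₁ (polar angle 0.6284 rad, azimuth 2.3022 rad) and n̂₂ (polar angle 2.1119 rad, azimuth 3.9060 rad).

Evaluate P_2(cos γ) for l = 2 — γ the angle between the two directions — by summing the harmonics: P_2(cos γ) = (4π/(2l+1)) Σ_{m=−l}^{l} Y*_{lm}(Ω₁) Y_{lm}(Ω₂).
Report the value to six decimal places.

-0.218361

Expand P_2 via completeness: Σ_{m} conj(Y_{2,m}) at Ω₁ times Y_{2,m} at Ω₂ —
  m=-2: (-0.014387-0.132707i) × (+0.011911-0.283542i) = -0.037799+0.002499i  (running Σ = -0.037799+0.002499i)
  m=-1: (-0.245384+0.273424i) × (+0.246188-0.236064i) = +0.004135+0.125240i  (running Σ = -0.033664+0.127739i)
  m=0: (+0.303814-0.000000i) × (-0.064362+0.000000i) = -0.019554+0.000000i  (running Σ = -0.053219+0.127739i)
  m=1: (+0.245384+0.273424i) × (-0.246188-0.236064i) = +0.004135-0.125240i  (running Σ = -0.049084+0.002499i)
  m=2: (-0.014387+0.132707i) × (+0.011911+0.283542i) = -0.037799-0.002499i  (running Σ = -0.086883-0.000000i)
Accumulated sum -0.086883-0.000000i; after 4π/(2l+1) scaling, -0.218361-0.000000i ⇒ P_2 = -0.218361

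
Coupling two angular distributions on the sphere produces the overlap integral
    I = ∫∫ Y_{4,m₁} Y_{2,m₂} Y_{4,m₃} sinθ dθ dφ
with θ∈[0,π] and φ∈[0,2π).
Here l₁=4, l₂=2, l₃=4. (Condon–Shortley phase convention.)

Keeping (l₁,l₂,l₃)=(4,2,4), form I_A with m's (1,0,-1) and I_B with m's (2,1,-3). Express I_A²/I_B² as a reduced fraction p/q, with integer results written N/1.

289/525

Shared (l₁,l₂,l₃)=(4,2,4): N and (l;000)² cancel in I_A²/I_B².
A: Δ = 2!·6!·2!/11! = 1/13860; Racah Σ t=0..2: t=0:+1/144 t=1:−1/48 t=2:+1/480 = -17/1440; ⇒ 3j(4 2 4; 1 0 -1)² = 289/13860, sgn +1
B: Δ = 2!·6!·2!/11! = 1/13860; Racah Σ t=1..2: t=1:−1/240 t=2:+1/1440 = -1/288; ⇒ 3j(4 2 4; 2 1 -3)² = 5/132, sgn +1
I_A²/I_B² = (289/13860)/(5/132) = 289/525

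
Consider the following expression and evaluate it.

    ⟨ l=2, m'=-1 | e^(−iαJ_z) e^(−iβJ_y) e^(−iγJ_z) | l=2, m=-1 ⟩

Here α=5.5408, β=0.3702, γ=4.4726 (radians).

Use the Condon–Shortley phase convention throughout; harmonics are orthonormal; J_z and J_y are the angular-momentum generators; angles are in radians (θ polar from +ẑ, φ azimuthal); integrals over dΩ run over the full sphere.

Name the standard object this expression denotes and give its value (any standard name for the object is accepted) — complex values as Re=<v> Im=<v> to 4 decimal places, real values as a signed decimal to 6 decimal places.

Wigner D-matrix element, Re=-0.6947 Im=-0.4637

This is a Wigner D-matrix element — the rotation-matrix element ⟨l m'| R(α,β,γ) |l m⟩ in the angular-momentum basis.
First d^2_{-1,-1}(β=0.3702), then the phase factors e^{-i(-1)α} and e^{-i(-1)γ}:
Half-angle: c=0.982918, s=0.184045. N=√(1·6·1·6)=6.000000
k: max(0,(-1)−(-1))=0 … min(2+(-1),2−(-1))=1
  k=0: (−1)^0·6.0000/(6)·0.9829^4·0.1840^0 = +0.933402
  k=1: (−1)^1·6.0000/(2)·0.9829^2·0.1840^2 = -0.098175
d^2_{-1,-1}(0.3702) = +0.933402 -0.098175 = +0.835227
Attach z-rotation phases: D = e^{-i(-1)(5.5408)}·(+0.835227)·e^{-i(-1)(4.4726)} = -0.694664-0.463731i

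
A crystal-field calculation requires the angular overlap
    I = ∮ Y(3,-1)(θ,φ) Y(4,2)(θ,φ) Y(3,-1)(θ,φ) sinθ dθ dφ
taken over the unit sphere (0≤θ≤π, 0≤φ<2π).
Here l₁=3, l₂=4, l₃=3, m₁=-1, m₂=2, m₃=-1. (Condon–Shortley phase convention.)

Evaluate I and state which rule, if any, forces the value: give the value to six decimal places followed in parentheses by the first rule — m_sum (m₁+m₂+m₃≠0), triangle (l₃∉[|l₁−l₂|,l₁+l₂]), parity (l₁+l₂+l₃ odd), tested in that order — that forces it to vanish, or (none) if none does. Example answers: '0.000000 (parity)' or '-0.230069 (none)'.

0.162193 (none)

Rules hold: Σm=0, L=10 even, 1≤3≤7.
N = 7·9·7 = 441
Δ = 4!·2!·4!/11! = 1/34650
Racah Σ t=1..3: t=1:−1/72 t=2:+1/16 t=3:−1/72 = 5/144
⇒ 3j(3 4 3; 0 0 0)² = 2/77, sgn -1
Racah Σ t=2..4: t=2:+1/192 t=3:−1/36 t=4:+1/192 = -5/288
⇒ 3j(3 4 3; -1 2 -1)² = 20/693, sgn -1
4πI² = N·(3j₀)²·(3jₘ)² = 40/121
I = +1·√(0.330579/4π) = 0.16219310
No selection rule forces the value: the integral is nonzero (none).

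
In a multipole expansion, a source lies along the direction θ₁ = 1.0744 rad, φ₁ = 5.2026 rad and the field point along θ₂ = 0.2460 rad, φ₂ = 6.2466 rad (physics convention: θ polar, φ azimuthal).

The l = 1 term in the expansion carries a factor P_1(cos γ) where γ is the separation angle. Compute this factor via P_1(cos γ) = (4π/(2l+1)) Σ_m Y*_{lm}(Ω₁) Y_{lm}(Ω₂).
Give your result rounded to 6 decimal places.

Expand P_1 via completeness: Σ_{m} conj(Y_{1,m}) at Ω₁ times Y_{1,m} at Ω₂ —
  m=-1: Y*=(0.143030, -0.268018)  Y=(0.084081, 0.003077)  product (0.012851, -0.022095)
  m=+0: Y*=(0.232702, -0.000000)  Y=(0.473893, 0.000000)  product (0.110276, 0.000000)
  m=+1: Y*=(-0.143030, -0.268018)  Y=(-0.084081, 0.003077)  product (0.012851, 0.022095)
Accumulated sum (0.135977, 0.000000); after 4π/(2l+1) scaling, (0.569581, 0.000000) ⇒ P_1 = 0.569581

0.569581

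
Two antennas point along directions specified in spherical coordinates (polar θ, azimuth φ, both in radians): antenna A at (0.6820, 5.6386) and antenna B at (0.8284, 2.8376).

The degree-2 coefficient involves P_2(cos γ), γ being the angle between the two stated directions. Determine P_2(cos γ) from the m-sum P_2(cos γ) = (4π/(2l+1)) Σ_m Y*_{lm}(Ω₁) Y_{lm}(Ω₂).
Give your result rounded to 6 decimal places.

Term-by-term m-sum for l=2 (normalisation 4π/5 = 2.513274):
  m=-2: Y*=+0.042655-0.147435i  Y=+0.172144+0.119799i  product +0.025005-0.020270i
  m=-1: Y*=+0.302189-0.227154i  Y=-0.367201-0.115197i  product -0.137132+0.048600i
  m=+0: Y*=+0.254833-0.000000i  Y=+0.117059+0.000000i  product +0.029830+0.000000i
  m=+1: Y*=-0.302189-0.227154i  Y=+0.367201-0.115197i  product -0.137132-0.048600i
  m=+2: Y*=+0.042655+0.147435i  Y=+0.172144-0.119799i  product +0.025005+0.020270i
Accumulated sum -0.194422+0.000000i; after 4π/(2l+1) scaling, -0.488636+0.000000i ⇒ P_2 = -0.488636

-0.488636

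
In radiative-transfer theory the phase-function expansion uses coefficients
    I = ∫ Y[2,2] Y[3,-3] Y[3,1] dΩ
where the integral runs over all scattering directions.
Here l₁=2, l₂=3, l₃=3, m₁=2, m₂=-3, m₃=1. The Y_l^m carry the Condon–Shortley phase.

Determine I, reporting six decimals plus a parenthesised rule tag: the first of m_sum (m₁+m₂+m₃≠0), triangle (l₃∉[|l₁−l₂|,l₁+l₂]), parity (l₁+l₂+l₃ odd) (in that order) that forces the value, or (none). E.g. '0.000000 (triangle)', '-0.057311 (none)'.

Checks pass: Σm=0; 8 even; l₃=3∈[1,5].
(2·2+1)(2·3+1)(2·3+1) = 245
Δ: 2! 2! 4! / 9! → 1/3780
sum: t=0:+1/24 t=1:−1/4 t=2:+1/24 = -1/6
3j²(2 3 3; 0 0 0) = Δ·Π!·Σ² = 4/105  (sign +1)
sum: t=0:+1/96 = 1/96
3j²(2 3 3; 2 -3 1) = Δ·Π!·Σ² = 1/42  (sign +1)
combine: 4πI² = 245·4/105·1/42 = 2/9
take √, sign +1: I = 0.13298076
No selection rule forces the value: the integral is nonzero (none).

0.132981 (none)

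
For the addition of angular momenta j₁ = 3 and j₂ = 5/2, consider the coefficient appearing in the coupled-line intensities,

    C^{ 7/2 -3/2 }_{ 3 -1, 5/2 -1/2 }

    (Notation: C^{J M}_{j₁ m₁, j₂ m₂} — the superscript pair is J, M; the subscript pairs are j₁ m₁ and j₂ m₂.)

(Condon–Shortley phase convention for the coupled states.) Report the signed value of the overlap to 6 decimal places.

-0.487950

j₁+j₂−J=2  J+j₁−j₂=4  J−j₁+j₂=3  j₁+j₂+J+1=10
(j₁±m₁, j₂±m₂, J±M) = (2,4,2,3,2,5)
P² = 3072/35
sum k=0..2:
  [0] +1/96 = 1/96
  [1] −1/12 = -1/12
  [2] +1/48 = 1/48
S = -5/96
C² = P²·S² = 5/21 ; C = -0.487950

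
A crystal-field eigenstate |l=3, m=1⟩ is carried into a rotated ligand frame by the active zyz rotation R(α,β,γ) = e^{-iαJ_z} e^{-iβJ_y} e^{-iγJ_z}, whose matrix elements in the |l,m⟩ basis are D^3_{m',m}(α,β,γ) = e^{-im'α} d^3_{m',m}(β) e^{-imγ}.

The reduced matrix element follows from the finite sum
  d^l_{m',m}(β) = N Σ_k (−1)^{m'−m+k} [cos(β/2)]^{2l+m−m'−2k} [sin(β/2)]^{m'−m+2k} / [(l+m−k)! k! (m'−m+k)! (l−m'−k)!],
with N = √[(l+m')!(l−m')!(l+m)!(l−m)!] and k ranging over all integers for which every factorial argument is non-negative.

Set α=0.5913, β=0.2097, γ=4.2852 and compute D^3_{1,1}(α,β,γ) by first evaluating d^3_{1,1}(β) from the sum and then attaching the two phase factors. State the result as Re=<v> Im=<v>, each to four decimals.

Split into d^3_{1,1}(β=0.2097) × two z-phases.
Half-angle: c=0.994508, s=0.104658. N=√(24·2·24·2)=48.000000
k: max(0,(1)−(1))=0 … min(3+(1),3−(1))=2
  k=0: (−1)^0·48.0000/(48)·0.9945^6·0.1047^0 = +0.967499
  k=1: (−1)^1·48.0000/(6)·0.9945^4·0.1047^2 = -0.085717
  k=2: (−1)^2·48.0000/(8)·0.9945^2·0.1047^4 = +0.000712
d^3_{1,1}(0.2097) = +0.967499 -0.085717 +0.000712 = +0.882493
Attach z-rotation phases: D = e^{-i(1)(0.5913)}·(+0.882493)·e^{-i(1)(4.2852)} = +0.144178+0.870636i

Re=0.1442 Im=0.8706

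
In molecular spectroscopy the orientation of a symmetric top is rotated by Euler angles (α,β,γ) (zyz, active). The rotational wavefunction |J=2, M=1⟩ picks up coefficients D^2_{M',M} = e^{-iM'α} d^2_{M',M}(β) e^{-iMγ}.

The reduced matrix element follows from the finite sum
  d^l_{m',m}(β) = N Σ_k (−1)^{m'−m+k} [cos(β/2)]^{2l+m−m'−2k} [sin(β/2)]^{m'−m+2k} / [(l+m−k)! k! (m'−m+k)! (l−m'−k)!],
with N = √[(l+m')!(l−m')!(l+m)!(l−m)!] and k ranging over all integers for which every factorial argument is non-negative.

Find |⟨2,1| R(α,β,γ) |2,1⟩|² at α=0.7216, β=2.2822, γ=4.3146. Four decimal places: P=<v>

D^2_{1,1}(0.7216,2.2822,4.3146) = e^{-i·1·0.7216}·d^2_{1,1}(2.2822)·e^{-i·1·4.3146}. Compute d first:
c=cos(2.282200/2)=0.416595, s=sin(2.282200/2)=0.909092; N=√[6·1·6·1]=6.000000
k: max(0,(1)−(1))=0 … min(2+(1),2−(1))=1
  k=0: (−1)^0·6.0000/(6)·0.4166^4·0.9091^0 = +0.030120
  k=1: (−1)^1·6.0000/(2)·0.4166^2·0.9091^2 = -0.430294
d^2_{1,1}(2.2822) = +0.030120 -0.430294 = -0.400174
|D^2_{1,1}|² = |d^2_{1,1}(β)|² = (-0.400174)² = 0.160139 (the z-rotation phases have unit modulus)

P=0.1601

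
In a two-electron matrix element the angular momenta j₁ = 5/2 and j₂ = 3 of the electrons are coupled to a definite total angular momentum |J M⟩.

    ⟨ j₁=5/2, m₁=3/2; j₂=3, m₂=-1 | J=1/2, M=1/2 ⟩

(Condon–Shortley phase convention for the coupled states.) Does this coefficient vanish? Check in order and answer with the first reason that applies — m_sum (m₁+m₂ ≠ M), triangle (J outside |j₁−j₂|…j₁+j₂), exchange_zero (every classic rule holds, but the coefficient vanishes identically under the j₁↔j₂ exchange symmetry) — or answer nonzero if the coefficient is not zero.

m-sum: m₁+m₂ = 3/2+(-1) = 1/2, M = 1/2  ✓
triangle: |j₁−j₂| = 1/2 ≤ J = 1/2 ≤ j₁+j₂ = 11/2  ✓
exchange: j₁≠j₂ or m₁≠m₂ — the exchange symmetry imposes no constraint here
value check: CG = −√(2/21) = -0.308607 ≠ 0

nonzero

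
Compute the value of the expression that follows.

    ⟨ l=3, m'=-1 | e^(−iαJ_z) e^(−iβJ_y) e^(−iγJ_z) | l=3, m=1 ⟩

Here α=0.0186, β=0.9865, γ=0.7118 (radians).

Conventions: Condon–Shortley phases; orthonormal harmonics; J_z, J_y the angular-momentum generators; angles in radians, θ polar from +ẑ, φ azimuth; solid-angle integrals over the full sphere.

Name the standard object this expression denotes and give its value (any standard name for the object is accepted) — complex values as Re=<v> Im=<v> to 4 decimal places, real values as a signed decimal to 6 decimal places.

Wigner D-matrix element, Re=0.3915 Im=-0.3252

This is a Wigner D-matrix element — the rotation-matrix element ⟨l m'| R(α,β,γ) |l m⟩ in the angular-momentum basis.
First d^3_{-1,1}(β=0.9865), then the phase factors e^{-i(-1)α} and e^{-i(1)γ}:
With c≡cos(β/2)=0.880799 and s≡sin(β/2)=0.473491, N=[2·24·24·2]^{1/2}=48.000000
The bounds max(0,m−m')=2 and min(l+m,l−m')=4 give 3 terms
  k=2: (−1)^0·48.0000/(8)·0.8808^4·0.4735^2 = +0.809620
  k=3: (−1)^1·48.0000/(6)·0.8808^2·0.4735^4 = -0.311954
  k=4: (−1)^2·48.0000/(48)·0.8808^0·0.4735^6 = +0.011269
d^3_{-1,1}(0.9865) = +0.809620 -0.311954 +0.011269 = +0.508935
D = (+0.999827+0.018599i)·(+0.508935)·(+0.757187-0.653198i) = +0.391475-0.325210i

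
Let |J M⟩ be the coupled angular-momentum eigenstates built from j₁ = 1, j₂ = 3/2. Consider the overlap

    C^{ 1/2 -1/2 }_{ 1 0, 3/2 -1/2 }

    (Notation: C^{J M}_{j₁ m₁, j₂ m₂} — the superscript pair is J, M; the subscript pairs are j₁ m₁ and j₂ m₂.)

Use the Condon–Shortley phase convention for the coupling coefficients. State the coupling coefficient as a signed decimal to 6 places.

√[2·2!0!1!/4! · 1!1!1!2!0!1!] = √(1/3)
  +(−1)^1/∏(1,1,0,0,0,1)! = -1  (running -1)
⟨..|..⟩ = √(1/3)·(-1) = -0.577350

-0.577350  (= −√(1/3))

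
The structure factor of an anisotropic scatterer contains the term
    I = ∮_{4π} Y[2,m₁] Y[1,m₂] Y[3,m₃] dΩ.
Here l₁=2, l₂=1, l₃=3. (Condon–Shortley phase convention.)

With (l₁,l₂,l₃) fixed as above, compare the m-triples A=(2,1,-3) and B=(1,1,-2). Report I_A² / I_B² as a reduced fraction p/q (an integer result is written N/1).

l's match ⇒ only the (l;m) 3-j factors differ between A and B.
A: triangle coeff Δ(2,1,3) = 1/105; Σ_t [0,0]: t=0:+1/48 = 1/48; (3j)²=1/7 [(2 1 3; 2 1 -3)], sign=+1
B: triangle coeff Δ(2,1,3) = 1/105; Σ_t [0,0]: t=0:+1/12 = 1/12; (3j)²=2/21 [(2 1 3; 1 1 -2)], sign=-1
I_A²/I_B² = (1/7)/(2/21) = 3/2

3/2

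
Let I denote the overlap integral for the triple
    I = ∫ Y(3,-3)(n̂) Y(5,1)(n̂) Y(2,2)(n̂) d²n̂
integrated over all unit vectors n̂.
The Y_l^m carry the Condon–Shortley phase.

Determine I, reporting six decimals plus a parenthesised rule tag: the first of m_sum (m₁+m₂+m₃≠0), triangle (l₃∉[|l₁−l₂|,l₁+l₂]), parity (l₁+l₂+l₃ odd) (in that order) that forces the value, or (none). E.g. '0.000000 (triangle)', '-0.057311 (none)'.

Rules hold: Σm=0, L=10 even, 2≤2≤8.
N = 7·11·5 = 385
Δ = 6!·0!·4!/11! = 1/2310
Racah Σ t=3..3: t=3:−1/144 = -1/144
⇒ 3j(3 5 2; 0 0 0)² = 10/231, sgn -1
Racah Σ t=6..6: t=6:+1/17280 = 1/17280
⇒ 3j(3 5 2; -3 1 2)² = 1/2310, sgn +1
4πI² = N·(3j₀)²·(3jₘ)² = 5/693
I = -1·√(0.00721501/4π) = -0.02396147
No selection rule forces the value: the integral is nonzero (none).

-0.023961 (none)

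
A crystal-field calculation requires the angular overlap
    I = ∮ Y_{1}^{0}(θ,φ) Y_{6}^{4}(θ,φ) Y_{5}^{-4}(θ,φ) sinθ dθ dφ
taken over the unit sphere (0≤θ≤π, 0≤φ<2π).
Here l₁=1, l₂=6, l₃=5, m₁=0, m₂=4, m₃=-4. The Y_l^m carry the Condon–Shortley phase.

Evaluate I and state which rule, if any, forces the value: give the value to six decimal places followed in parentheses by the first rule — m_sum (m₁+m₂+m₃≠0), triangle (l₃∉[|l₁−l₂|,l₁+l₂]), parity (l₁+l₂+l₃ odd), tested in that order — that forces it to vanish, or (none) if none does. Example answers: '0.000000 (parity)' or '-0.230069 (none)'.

0.182727 (none)

Checks pass: Σm=0; 12 even; l₃=5∈[5,7].
(2·1+1)(2·6+1)(2·5+1) = 429
Δ: 2! 0! 10! / 13! → 1/858
sum: t=1:−1/14400 = -1/14400
3j²(1 6 5; 0 0 0) = Δ·Π!·Σ² = 6/143  (sign +1)
sum: t=1:−1/362880 = -1/362880
3j²(1 6 5; 0 4 -4) = Δ·Π!·Σ² = 10/429  (sign +1)
combine: 4πI² = 429·6/143·10/429 = 60/143
take √, sign +1: I = 0.18272698
No selection rule forces the value: the integral is nonzero (none).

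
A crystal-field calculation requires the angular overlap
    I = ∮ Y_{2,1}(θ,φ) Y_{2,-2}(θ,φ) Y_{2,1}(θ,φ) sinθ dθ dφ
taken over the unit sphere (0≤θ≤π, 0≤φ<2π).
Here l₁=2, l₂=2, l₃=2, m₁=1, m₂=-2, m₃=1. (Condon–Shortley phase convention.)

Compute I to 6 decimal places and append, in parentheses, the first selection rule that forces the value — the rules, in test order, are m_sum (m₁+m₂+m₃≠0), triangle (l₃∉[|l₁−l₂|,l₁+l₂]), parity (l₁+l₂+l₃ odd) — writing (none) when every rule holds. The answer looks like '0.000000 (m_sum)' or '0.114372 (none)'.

0.220728 (none)

Rules hold: Σm=0, L=6 even, 0≤2≤4.
N = 5·5·5 = 125
Δ = 2!·2!·2!/7! = 1/630
Racah Σ t=0..2: t=0:+1/8 t=1:−1/1 t=2:+1/8 = -3/4
⇒ 3j(2 2 2; 0 0 0)² = 2/35, sgn -1
Racah Σ t=0..0: t=0:+1/4 = 1/4
⇒ 3j(2 2 2; 1 -2 1)² = 3/35, sgn -1
4πI² = N·(3j₀)²·(3jₘ)² = 30/49
I = +1·√(0.612245/4π) = 0.22072812
No selection rule forces the value: the integral is nonzero (none).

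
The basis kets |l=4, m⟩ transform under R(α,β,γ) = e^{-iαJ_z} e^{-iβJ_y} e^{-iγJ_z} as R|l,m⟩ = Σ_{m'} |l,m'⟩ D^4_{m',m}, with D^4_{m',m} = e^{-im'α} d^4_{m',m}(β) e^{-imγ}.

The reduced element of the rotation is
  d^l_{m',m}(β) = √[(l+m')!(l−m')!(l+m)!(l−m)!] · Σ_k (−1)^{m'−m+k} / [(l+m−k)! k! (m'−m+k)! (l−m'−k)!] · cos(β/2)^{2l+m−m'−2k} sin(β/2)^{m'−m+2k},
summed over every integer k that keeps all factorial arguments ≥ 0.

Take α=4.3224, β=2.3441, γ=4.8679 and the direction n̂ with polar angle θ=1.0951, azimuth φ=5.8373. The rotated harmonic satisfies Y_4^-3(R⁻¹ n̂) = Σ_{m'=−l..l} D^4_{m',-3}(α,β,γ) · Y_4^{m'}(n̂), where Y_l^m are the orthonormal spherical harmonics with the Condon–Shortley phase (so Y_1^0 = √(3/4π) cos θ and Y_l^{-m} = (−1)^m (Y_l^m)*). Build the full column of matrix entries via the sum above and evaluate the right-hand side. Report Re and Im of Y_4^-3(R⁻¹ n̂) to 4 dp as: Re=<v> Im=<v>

Re=0.2406 Im=-0.2012

Need the full column D^4_{m',-3} for m'=−4..4 at α=4.3224, β=2.3441, γ=4.8679.
cos(β/2)=0.388263, sin(β/2)=0.921548
d^4_{-4,-3}: single k=1 term ⇒ +0.003467;  D = +0.003079+0.001593i
d^4_{-3,-3}: k∈[0..1] ⇒ +0.000516 -0.020365 = -0.019849;  D = +0.015137-0.012839i
d^4_{-2,-3}: k∈[0..1] ⇒ -0.004586 +0.077512 = +0.072926;  D = -0.022486-0.069373i
d^4_{-1,-3}: k∈[0..1] ⇒ +0.023092 -0.216819 = -0.193727;  D = -0.193160-0.014814i
d^4_{0,-3}: k∈[0..1] ⇒ -0.081705 +0.460293 = +0.378587;  D = -0.170286+0.338129i
d^4_{1,-3}: k∈[0..1] ⇒ +0.216819 -0.732879 = -0.516060;  D = +0.338055+0.389919i
d^4_{2,-3}: k∈[0..1] ⇒ -0.436672 +0.820007 = +0.383335;  D = +0.363355-0.122143i
d^4_{3,-3}: k∈[0..1] ⇒ +0.646338 -0.520170 = +0.126168;  D = -0.008284+0.125896i
d^4_{4,-3}: single k=0 term ⇒ -0.619867;  D = +0.556614+0.272794i
Y_4^{m'}(θ=1.0951,φ=5.8373) and Σ D·Y over m':
  (+0.0031+0.0016i)·(-0.0584+0.2701i)  (+0.0151-0.0128i)·(+0.0930+0.3918i)  (-0.0225-0.0694i)·(+0.0777+0.0963i)  (-0.1932-0.0148i)·(-0.2662-0.1272i)  (-0.1703+0.3381i)·(-0.1854+0.0000i)  (+0.3381+0.3899i)·(+0.2662-0.1272i)  (+0.3634-0.1221i)·(+0.0777-0.0963i)  (-0.0083+0.1259i)·(-0.0930+0.3918i)  (+0.5566+0.2728i)·(-0.0584-0.2701i)
Y_4^-3(R⁻¹ n̂) = +0.240599-0.201182i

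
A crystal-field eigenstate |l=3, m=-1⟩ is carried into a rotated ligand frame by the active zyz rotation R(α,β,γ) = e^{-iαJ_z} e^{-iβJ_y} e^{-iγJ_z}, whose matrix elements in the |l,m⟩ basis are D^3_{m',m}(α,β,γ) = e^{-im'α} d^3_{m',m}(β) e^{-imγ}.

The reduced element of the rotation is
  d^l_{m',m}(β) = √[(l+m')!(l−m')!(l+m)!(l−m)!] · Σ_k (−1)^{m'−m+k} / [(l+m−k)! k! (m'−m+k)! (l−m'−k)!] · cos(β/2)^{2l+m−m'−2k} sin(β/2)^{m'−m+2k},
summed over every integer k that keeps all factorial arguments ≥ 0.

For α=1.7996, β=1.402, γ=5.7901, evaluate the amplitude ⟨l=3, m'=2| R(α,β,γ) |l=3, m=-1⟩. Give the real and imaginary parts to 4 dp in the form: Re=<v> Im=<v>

D^3_{2,-1}(1.7996,1.4020,5.7901) = e^{-i·2·1.7996}·d^3_{2,-1}(1.4020)·e^{-i·-1·5.7901}. Compute d first:
c=cos(1.402000/2)=0.764198, s=sin(1.402000/2)=0.644982; N=√[120·1·2·24]=75.894664
k∈{0,1} keeps every argument non-negative
  k=0: (−1)^3·75.8947/(12)·0.7642^3·0.6450^3 = -0.757339
  k=1: (−1)^4·75.8947/(24)·0.7642^1·0.6450^5 = +0.269739
d^3_{2,-1}(1.4020) = -0.757339 +0.269739 = -0.487599
Attach z-rotation phases: D = e^{-i(2)(1.7996)}·(-0.487599)·e^{-i(-1)(5.7901)} = +0.283354-0.396817i

Re=0.2834 Im=-0.3968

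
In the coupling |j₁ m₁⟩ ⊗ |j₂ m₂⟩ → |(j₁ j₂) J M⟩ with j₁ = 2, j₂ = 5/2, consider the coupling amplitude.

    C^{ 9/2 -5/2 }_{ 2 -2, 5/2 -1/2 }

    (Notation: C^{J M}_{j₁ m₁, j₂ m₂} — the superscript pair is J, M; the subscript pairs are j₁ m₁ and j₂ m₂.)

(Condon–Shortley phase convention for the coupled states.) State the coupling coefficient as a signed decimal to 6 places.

triangle: 0!×4!×5!/10! = 2880/3628800
(j±m)!: 0!×4!×2!×3!×2!×7! = 2903040
prefactor² = (2J+1)×Δ×N² = 23040
  k=0: +1/(0!×0!×4!×2!×0!×3!) = 1/288
Σ = 1/288  ⇒  CG² = 23040×(1/288)² = 5/18
CG = +√(5/18) = +0.527046

+0.527046  (= +√(5/18))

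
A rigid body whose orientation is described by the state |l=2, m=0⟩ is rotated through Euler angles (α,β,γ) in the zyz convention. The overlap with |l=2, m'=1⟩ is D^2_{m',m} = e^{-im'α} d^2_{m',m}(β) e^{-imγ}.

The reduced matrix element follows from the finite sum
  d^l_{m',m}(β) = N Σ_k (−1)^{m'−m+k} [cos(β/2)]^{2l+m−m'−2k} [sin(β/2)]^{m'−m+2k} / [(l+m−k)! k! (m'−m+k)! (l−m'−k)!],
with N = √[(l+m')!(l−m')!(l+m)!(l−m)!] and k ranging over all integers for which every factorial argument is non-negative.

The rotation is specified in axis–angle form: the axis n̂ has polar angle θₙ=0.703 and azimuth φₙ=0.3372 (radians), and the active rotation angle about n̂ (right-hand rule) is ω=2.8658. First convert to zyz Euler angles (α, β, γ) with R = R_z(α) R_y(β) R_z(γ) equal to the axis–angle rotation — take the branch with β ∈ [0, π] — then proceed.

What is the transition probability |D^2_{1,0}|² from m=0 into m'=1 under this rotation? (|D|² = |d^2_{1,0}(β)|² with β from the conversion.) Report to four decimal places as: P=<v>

P=0.0469

Axis–angle → zyz. n̂ = (sinθₙcosφₙ, sinθₙsinφₙ, cosθₙ) = (+0.610101, +0.213895, +0.762906), ω = 2.8658.
R = I cosω + sinω [n̂]ₓ + (1−cosω) n̂n̂ᵀ gives
  R = [-0.231830, +0.048317, +0.971556; +0.463810, -0.872436, +0.154061; +0.855064, +0.486333, +0.179847]
β = atan2(√(R₁₃²+R₂₃²), R₃₃) = 1.389966; α = atan2(R₂₃, R₁₃) mod 2π = 0.157262; γ = atan2(R₃₂, −R₃₁) mod 2π = 2.624454
D^2_{1,0}(0.1573,1.3900,2.6245) = e^{-i·1·0.1573}·d^2_{1,0}(1.3900)·e^{-i·0·2.6245}. Compute d first:
Half-angle: c=0.768065, s=0.640372. N=√(6·1·2·2)=4.898979
Admissible k: 0..1 (factorial args all ≥0)
  k=0: (−1)^1·4.8990/(2)·0.7681^3·0.6404^1 = -0.710725
  k=1: (−1)^2·4.8990/(2)·0.7681^1·0.6404^3 = +0.494050
d^2_{1,0}(1.3900) = -0.710725 +0.494050 = -0.216675
|D^2_{1,0}|² = |d^2_{1,0}(β)|² = (-0.216675)² = 0.046948 (the z-rotation phases have unit modulus)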